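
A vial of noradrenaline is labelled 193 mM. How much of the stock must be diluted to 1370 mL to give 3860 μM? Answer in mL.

3860 μM = 3.86 mM.
V₁ = C₂V₂/C₁ = 3.86 × 1370 / 193 = 27.4 mL.

27.4 mL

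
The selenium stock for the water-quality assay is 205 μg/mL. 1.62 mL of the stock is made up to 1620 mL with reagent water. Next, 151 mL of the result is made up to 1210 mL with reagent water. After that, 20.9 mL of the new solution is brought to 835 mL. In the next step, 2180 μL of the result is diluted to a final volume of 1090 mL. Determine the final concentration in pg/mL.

1.28 pg/mL

Overall dilution factor = 1000 × 8.013 × 39.95 × 500 = 1.60 × 10⁸.
205 μg/mL / 1.60 × 10⁸ = 1.28 × 10⁻⁶ μg/mL = 1.28 pg/mL.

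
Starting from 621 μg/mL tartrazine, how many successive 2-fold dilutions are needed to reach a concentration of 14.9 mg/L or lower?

6

Need 2ⁿ ≥ 41.7, so n ≥ log(41.7)/log(2) = 5.38.
Minimum whole steps: n = 6.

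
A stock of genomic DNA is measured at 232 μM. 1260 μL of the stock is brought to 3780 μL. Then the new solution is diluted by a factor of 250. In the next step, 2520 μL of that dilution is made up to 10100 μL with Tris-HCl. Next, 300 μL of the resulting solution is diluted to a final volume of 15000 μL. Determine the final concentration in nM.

Overall dilution factor = 3 × 250 × 4.008 × 50 = 1.50 × 10⁵.
232 μM / 1.50 × 10⁵ = 1.54 × 10⁻³ μM = 1.54 nM.

1.54 nM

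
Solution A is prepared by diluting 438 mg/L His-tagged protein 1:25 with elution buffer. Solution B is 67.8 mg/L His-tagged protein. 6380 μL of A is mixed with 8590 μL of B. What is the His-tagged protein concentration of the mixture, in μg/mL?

46.4 μg/mL

C_A = 438 mg/L / 25 = 17.5 mg/L.
C_mix = (C_A·V_A + C_B·V_B)/(V_A + V_B) = (17.5×6380 + 67.8×8590) / 14970 = 46.4 mg/L = 46.4 μg/mL.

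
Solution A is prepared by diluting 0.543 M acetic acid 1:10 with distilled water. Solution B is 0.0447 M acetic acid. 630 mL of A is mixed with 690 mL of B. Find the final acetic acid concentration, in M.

0.0493 M

C_A = 0.543 M / 10 = 0.0543 M.
C_mix = (C_A·V_A + C_B·V_B)/(V_A + V_B) = (0.0543×630 + 0.0447×690) / 1320 = 0.0493 M.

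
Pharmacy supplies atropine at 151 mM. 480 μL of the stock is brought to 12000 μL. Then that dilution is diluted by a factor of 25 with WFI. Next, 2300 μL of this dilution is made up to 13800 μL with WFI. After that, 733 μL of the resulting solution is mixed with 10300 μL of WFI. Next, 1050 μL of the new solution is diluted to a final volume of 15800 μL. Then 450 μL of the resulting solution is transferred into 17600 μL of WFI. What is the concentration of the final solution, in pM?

4430 pM

Overall dilution factor = 25 × 25 × 6 × 15.05 × 15.05 × 40.11 = 3.41 × 10⁷.
151 mM / 3.41 × 10⁷ = 4.43 × 10⁻⁶ mM = 4430 pM.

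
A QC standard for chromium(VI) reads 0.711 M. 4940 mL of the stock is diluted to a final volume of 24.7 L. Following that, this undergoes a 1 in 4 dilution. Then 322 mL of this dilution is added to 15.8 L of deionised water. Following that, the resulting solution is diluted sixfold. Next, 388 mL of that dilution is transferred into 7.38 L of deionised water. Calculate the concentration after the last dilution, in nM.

5910 nM

Overall dilution factor = 5 × 4 × 50.07 × 6 × 20.02 = 1.20 × 10⁵.
0.711 M / 1.20 × 10⁵ = 5.91 × 10⁻⁶ M = 5910 nM.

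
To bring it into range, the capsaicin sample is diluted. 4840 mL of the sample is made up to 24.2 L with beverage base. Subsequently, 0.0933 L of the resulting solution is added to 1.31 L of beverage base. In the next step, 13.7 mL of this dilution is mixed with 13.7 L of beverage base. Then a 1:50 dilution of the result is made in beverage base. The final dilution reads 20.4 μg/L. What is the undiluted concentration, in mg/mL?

76.8 mg/mL

Overall dilution factor = 5 × 15.04 × 1001 × 50 = 3.76 × 10⁶.
Original = 20.4 μg/L × 3.76 × 10⁶ = 7.68 × 10⁷ μg/L = 76.8 mg/mL.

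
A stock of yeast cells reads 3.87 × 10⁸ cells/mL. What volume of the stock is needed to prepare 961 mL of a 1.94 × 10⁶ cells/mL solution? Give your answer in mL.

V₁ = C₂V₂/C₁ = 1.94 × 10⁶ × 961 / 3.87 × 10⁸ = 4.82 mL.

4.82 mL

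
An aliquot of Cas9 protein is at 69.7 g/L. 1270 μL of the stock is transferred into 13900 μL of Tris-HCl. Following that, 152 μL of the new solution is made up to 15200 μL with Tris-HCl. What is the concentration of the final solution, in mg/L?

Overall dilution factor = 11.94 × 100 = 1194.
69.7 g/L / 1194 = 0.0584 g/L = 58.4 mg/L.

58.4 mg/L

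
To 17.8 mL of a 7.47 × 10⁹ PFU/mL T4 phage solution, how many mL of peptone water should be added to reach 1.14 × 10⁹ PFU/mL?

V₂ = C₁V₁/C₂ = 7.47 × 10⁹ × 17.8 / 1.14 × 10⁹ = 117 mL.
Diluent to add = V₂ − V₁ = 117 − 17.8 = 98.8 mL.

98.8 mL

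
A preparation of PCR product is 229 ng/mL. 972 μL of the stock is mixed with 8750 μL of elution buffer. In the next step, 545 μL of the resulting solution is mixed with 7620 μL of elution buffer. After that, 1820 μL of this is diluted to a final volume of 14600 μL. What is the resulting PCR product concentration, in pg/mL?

191 pg/mL

Overall dilution factor = 10.00 × 14.98 × 8.022 = 1202.
229 ng/mL / 1202 = 0.191 ng/mL = 191 pg/mL.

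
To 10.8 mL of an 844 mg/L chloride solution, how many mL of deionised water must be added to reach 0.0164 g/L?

0.0164 g/L = 16.4 mg/L.
V₂ = C₁V₁/C₂ = 844 × 10.8 / 16.4 = 556 mL.
Diluent to add = V₂ − V₁ = 556 − 10.8 = 545 mL.

545 mL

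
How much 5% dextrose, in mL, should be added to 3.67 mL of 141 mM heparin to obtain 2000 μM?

2000 μM = 2.00 mM.
V₂ = C₁V₁/C₂ = 141 × 3.67 / 2.00 = 259 mL.
Diluent to add = V₂ − V₁ = 259 − 3.67 = 255 mL.

255 mL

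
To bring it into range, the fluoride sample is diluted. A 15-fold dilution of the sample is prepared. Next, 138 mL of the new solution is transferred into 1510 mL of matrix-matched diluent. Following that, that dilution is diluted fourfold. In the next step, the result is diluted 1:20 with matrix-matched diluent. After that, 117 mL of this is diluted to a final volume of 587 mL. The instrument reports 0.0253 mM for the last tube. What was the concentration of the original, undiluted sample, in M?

Overall dilution factor = 15 × 11.94 × 4 × 20 × 5.017 = 7.19 × 10⁴.
Original = 0.0253 mM × 7.19 × 10⁴ = 1819 mM = 1.82 M.

1.82 M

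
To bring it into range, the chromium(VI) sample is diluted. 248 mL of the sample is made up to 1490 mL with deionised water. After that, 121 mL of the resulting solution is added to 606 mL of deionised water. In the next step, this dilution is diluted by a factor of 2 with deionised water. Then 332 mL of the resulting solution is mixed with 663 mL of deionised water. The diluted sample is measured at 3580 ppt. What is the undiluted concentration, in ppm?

0.775 ppm

Overall dilution factor = 6.008 × 6.008 × 2 × 2.997 = 216.
Original = 3580 ppt × 216 = 7.75 × 10⁵ ppt = 0.775 ppm.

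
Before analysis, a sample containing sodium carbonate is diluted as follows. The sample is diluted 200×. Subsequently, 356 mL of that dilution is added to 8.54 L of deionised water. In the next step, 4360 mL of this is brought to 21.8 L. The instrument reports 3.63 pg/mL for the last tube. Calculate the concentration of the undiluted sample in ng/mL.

Overall dilution factor = 200 × 24.99 × 5 = 2.50 × 10⁴.
Original = 3.63 pg/mL × 2.50 × 10⁴ = 9.07 × 10⁴ pg/mL = 90.7 ng/mL.

90.7 ng/mL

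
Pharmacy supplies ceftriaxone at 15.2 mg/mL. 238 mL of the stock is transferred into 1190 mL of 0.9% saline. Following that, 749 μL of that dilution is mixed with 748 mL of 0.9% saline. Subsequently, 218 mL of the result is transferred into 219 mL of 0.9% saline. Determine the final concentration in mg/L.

1.26 mg/L

Overall dilution factor = 6 × 999.7 × 2.005 = 1.20 × 10⁴.
15.2 mg/mL / 1.20 × 10⁴ = 1.26 × 10⁻³ mg/mL = 1.26 mg/L.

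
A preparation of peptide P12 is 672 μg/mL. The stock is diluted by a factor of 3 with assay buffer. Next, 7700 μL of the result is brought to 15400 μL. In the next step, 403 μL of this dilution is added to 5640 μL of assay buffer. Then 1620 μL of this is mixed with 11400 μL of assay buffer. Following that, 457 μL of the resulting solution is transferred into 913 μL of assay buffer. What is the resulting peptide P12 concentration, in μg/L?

310 μg/L

Overall dilution factor = 3 × 2 × 15.00 × 8.037 × 2.998 = 2168.
672 μg/mL / 2168 = 0.310 μg/mL = 310 μg/L.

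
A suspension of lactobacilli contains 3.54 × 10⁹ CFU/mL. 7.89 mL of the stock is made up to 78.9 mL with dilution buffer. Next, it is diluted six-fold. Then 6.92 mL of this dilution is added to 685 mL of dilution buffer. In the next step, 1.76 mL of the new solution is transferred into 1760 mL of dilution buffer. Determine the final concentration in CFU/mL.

Overall dilution factor = 10 × 6 × 99.99 × 1001 = 6.01 × 10⁶.
3.54 × 10⁹ CFU/mL / 6.01 × 10⁶ = 589 CFU/mL.

589 CFU/mL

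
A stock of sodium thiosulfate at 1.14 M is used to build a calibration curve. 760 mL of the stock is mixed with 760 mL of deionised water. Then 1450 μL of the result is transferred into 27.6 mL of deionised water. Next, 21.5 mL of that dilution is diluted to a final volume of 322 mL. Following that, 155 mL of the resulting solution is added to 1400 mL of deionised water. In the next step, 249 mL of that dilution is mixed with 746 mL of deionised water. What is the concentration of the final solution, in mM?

Overall dilution factor = 2 × 20.03 × 14.98 × 10.03 × 3.996 = 2.41 × 10⁴.
1.14 M / 2.41 × 10⁴ = 4.74 × 10⁻⁵ M = 0.0474 mM.

0.0474 mM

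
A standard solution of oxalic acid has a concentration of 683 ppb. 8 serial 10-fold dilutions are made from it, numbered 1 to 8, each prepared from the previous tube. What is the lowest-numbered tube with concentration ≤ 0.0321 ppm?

tube 2

Tube n has concentration 683 ppb / 10ⁿ.
Need 10ⁿ ≥ 683 ppb / 0.0321 ppm = 21.3, so n ≥ 1.33.
First such tube: n = 2.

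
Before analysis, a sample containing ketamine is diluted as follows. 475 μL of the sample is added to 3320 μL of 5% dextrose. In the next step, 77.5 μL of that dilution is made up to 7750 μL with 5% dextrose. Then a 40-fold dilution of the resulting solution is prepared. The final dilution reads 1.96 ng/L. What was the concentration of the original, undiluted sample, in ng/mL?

Overall dilution factor = 7.989 × 100 × 40 = 3.20 × 10⁴.
Original = 1.96 ng/L × 3.20 × 10⁴ = 6.26 × 10⁴ ng/L = 62.6 ng/mL.

62.6 ng/mL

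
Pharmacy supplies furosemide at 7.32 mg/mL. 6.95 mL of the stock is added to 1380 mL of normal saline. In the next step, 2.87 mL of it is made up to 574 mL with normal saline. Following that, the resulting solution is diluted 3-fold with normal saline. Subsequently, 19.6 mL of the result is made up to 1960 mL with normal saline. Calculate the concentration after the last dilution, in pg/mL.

611 pg/mL

Overall dilution factor = 199.6 × 200 × 3 × 100 = 1.20 × 10⁷.
7.32 mg/mL / 1.20 × 10⁷ = 6.11 × 10⁻⁷ mg/mL = 611 pg/mL.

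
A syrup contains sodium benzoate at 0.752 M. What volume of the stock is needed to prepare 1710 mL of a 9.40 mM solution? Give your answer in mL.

21.4 mL

9.40 mM = 9.40 × 10⁻³ M.
V₁ = C₂V₂/C₁ = 9.40 × 10⁻³ × 1710 / 0.752 = 21.4 mL.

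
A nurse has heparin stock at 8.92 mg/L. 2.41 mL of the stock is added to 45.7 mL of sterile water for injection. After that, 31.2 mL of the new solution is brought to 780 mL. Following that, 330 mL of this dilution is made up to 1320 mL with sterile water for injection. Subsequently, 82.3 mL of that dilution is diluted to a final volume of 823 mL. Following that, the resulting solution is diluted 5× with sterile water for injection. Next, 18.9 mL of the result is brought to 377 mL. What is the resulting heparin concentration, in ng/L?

Overall dilution factor = 19.96 × 25 × 4 × 10 × 5 × 19.95 = 1.99 × 10⁶.
8.92 mg/L / 1.99 × 10⁶ = 4.48 × 10⁻⁶ mg/L = 4.48 ng/L.

4.48 ng/L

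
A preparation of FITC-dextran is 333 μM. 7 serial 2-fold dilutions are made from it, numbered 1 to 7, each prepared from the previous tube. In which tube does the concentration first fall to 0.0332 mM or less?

tube 4

Tube n has concentration 333 μM / 2ⁿ.
Need 2ⁿ ≥ 333 μM / 0.0332 mM = 10.0, so n ≥ 3.33.
First such tube: n = 4.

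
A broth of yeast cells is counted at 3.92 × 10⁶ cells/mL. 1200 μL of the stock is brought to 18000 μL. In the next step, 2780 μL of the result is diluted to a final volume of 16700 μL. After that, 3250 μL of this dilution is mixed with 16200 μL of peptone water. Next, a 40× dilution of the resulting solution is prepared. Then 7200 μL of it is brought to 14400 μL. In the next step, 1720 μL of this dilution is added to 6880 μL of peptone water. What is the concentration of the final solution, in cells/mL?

Overall dilution factor = 15 × 6.007 × 5.985 × 40 × 2 × 5 = 2.16 × 10⁵.
3.92 × 10⁶ cells/mL / 2.16 × 10⁵ = 18.2 cells/mL.

18.2 cells/mL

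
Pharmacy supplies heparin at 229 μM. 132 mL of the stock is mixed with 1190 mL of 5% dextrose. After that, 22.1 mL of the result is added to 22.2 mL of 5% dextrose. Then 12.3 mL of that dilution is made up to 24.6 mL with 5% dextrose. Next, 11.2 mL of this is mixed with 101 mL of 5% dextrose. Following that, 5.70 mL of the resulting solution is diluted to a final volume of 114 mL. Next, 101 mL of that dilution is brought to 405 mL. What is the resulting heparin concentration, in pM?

Overall dilution factor = 10.02 × 2.005 × 2 × 10.02 × 20 × 4.010 = 3.23 × 10⁴.
229 μM / 3.23 × 10⁴ = 7.10 × 10⁻³ μM = 7100 pM.

7100 pM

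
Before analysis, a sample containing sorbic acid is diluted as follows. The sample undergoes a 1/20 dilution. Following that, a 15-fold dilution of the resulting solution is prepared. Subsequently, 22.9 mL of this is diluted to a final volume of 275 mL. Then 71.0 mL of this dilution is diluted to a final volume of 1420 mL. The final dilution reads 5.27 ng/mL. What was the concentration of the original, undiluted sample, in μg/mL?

Overall dilution factor = 20 × 15 × 12.01 × 20 = 7.21 × 10⁴.
Original = 5.27 ng/mL × 7.21 × 10⁴ = 3.80 × 10⁵ ng/mL = 380 μg/mL.

380 μg/mL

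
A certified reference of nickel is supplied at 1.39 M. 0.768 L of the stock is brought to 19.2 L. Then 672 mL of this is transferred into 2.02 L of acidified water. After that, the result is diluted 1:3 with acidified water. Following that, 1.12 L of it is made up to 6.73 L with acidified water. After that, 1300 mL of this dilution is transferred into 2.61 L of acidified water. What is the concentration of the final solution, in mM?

0.256 mM

Overall dilution factor = 25 × 4.006 × 3 × 6.009 × 3.008 = 5430.
1.39 M / 5430 = 2.56 × 10⁻⁴ M = 0.256 mM.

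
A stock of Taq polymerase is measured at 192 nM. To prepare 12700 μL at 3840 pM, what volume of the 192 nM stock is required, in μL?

254 μL

3840 pM = 3.84 nM.
V₁ = C₂V₂/C₁ = 3.84 × 12700 / 192 = 254 μL.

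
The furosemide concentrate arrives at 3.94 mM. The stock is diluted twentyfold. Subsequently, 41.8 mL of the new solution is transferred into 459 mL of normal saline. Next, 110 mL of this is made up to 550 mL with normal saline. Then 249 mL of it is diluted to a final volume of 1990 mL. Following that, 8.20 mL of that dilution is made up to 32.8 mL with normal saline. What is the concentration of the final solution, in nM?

103 nM

Overall dilution factor = 20 × 11.98 × 5 × 7.992 × 4 = 3.83 × 10⁴.
3.94 mM / 3.83 × 10⁴ = 1.03 × 10⁻⁴ mM = 103 nM.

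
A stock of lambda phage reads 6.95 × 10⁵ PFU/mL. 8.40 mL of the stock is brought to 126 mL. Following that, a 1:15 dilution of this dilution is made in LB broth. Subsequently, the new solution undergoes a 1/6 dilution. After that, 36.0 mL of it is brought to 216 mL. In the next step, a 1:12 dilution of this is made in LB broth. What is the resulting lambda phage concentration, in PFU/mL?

7.15 PFU/mL

Overall dilution factor = 15 × 15 × 6 × 6 × 12 = 9.72 × 10⁴.
6.95 × 10⁵ PFU/mL / 9.72 × 10⁴ = 7.15 PFU/mL.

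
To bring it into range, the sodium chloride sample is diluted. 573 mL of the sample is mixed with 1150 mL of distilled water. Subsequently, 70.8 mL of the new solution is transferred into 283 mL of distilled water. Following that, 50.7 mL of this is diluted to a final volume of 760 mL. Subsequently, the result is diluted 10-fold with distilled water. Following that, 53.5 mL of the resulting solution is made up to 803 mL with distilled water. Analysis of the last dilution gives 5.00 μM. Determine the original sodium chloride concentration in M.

Overall dilution factor = 3.007 × 4.997 × 14.99 × 10 × 15.01 = 3.38 × 10⁴.
Original = 5.00 μM × 3.38 × 10⁴ = 1.69 × 10⁵ μM = 0.169 M.

0.169 M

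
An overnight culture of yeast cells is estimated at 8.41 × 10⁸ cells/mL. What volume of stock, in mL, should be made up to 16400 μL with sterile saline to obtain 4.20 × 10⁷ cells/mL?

0.819 mL

V₁ = C₂V₂/C₁ = 4.20 × 10⁷ × 16400 / 8.41 × 10⁸ = 819 μL = 0.819 mL.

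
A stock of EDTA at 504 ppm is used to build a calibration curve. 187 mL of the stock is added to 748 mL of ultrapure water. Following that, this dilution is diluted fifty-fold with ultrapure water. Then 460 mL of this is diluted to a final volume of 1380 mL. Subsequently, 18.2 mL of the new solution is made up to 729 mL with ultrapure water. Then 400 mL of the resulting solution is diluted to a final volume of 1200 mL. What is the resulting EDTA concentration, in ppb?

5.59 ppb

Overall dilution factor = 5 × 50 × 3 × 40.05 × 3 = 9.01 × 10⁴.
504 ppm / 9.01 × 10⁴ = 5.59 × 10⁻³ ppm = 5.59 ppb.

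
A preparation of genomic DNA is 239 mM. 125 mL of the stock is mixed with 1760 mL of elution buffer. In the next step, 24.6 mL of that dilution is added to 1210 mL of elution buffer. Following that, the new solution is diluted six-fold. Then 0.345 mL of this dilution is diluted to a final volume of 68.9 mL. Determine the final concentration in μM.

0.264 μM

Overall dilution factor = 15.08 × 50.19 × 6 × 199.7 = 9.07 × 10⁵.
239 mM / 9.07 × 10⁵ = 2.64 × 10⁻⁴ mM = 0.264 μM.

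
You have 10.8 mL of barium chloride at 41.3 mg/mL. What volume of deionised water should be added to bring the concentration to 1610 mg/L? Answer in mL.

1610 mg/L = 1.61 mg/mL.
V₂ = C₁V₁/C₂ = 41.3 × 10.8 / 1.61 = 277 mL.
Diluent to add = V₂ − V₁ = 277 − 10.8 = 266 mL.

266 mL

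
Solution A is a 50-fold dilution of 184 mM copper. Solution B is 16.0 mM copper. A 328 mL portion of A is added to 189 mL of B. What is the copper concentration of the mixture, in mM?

C_A = 184 mM / 50 = 3.68 mM.
C_mix = (C_A·V_A + C_B·V_B)/(V_A + V_B) = (3.68×328 + 16.0×189) / 517.0 = 8.18 mM.

8.18 mM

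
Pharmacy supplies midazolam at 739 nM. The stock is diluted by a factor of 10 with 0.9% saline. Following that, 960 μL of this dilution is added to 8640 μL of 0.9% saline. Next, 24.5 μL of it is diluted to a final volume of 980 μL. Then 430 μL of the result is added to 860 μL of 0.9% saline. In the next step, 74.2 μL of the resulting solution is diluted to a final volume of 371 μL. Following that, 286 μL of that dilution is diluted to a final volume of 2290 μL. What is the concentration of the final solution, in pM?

Overall dilution factor = 10 × 10 × 40 × 3 × 5 × 8.007 = 4.80 × 10⁵.
739 nM / 4.80 × 10⁵ = 1.54 × 10⁻³ nM = 1.54 pM.

1.54 pM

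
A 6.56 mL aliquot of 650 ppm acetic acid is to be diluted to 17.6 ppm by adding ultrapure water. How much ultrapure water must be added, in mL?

236 mL

V₂ = C₁V₁/C₂ = 650 × 6.56 / 17.6 = 242 mL.
Diluent to add = V₂ − V₁ = 242 − 6.56 = 236 mL.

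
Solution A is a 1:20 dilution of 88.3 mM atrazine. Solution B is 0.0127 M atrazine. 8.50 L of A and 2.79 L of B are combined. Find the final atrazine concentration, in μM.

6460 μM

C_A = 88.3 mM / 20 = 4.42 mM.
C_B = 0.0127 M = 12.7 mM.
C_mix = (C_A·V_A + C_B·V_B)/(V_A + V_B) = (4.42×8.50 + 12.7×2.79) / 11.29 = 6.46 mM = 6460 μM.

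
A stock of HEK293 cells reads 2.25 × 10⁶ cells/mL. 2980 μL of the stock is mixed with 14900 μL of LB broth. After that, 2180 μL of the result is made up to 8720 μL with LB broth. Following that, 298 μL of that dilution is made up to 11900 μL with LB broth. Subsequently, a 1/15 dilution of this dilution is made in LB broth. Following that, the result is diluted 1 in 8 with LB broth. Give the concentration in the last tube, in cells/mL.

Overall dilution factor = 6 × 4 × 39.93 × 15 × 8 = 1.15 × 10⁵.
2.25 × 10⁶ cells/mL / 1.15 × 10⁵ = 19.6 cells/mL.

19.6 cells/mL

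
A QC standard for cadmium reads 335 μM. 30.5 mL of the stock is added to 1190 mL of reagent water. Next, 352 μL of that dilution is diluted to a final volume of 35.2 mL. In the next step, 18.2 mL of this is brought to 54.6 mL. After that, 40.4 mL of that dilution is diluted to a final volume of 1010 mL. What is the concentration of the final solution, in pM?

Overall dilution factor = 40.02 × 100 × 3 × 25 = 3.00 × 10⁵.
335 μM / 3.00 × 10⁵ = 1.12 × 10⁻³ μM = 1120 pM.

1120 pM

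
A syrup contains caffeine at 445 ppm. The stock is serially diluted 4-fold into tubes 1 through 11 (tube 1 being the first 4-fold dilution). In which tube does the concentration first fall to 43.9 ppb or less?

Tube n has concentration 445 ppm / 4ⁿ.
Need 4ⁿ ≥ 445 ppm / 43.9 ppb = 1.01 × 10⁴, so n ≥ 6.65.
First such tube: n = 7.

tube 7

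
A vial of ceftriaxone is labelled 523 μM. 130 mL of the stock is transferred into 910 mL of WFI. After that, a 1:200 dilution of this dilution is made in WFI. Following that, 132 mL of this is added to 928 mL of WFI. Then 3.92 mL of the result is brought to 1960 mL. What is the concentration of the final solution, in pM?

Overall dilution factor = 8 × 200 × 8.030 × 500 = 6.42 × 10⁶.
523 μM / 6.42 × 10⁶ = 8.14 × 10⁻⁵ μM = 81.4 pM.

81.4 pM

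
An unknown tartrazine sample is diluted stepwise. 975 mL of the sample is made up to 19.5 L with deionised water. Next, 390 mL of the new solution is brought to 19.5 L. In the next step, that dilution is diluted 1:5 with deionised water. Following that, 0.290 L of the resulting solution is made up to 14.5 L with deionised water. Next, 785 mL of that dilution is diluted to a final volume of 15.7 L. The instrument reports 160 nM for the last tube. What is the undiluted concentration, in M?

Overall dilution factor = 20 × 50 × 5 × 50 × 20 = 5.00 × 10⁶.
Original = 160 nM × 5.00 × 10⁶ = 8.00 × 10⁸ nM = 0.800 M.

0.800 M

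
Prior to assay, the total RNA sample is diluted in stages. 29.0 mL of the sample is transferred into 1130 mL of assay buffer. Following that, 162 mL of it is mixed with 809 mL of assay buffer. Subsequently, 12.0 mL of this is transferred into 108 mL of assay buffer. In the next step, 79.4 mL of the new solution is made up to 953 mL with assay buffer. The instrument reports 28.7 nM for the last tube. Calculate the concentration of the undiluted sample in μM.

825 μM

Overall dilution factor = 39.97 × 5.994 × 10 × 12.00 = 2.88 × 10⁴.
Original = 28.7 nM × 2.88 × 10⁴ = 8.25 × 10⁵ nM = 825 μM.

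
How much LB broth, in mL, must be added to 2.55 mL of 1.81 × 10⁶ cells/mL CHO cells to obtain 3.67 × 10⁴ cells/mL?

V₂ = C₁V₁/C₂ = 1.81 × 10⁶ × 2.55 / 3.67 × 10⁴ = 126 mL.
Diluent to add = V₂ − V₁ = 126 − 2.55 = 123 mL.

123 mL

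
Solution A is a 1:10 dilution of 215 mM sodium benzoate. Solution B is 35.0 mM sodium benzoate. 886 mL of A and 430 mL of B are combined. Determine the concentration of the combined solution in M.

C_A = 215 mM / 10 = 21.5 mM.
C_mix = (C_A·V_A + C_B·V_B)/(V_A + V_B) = (21.5×886 + 35.0×430) / 1316 = 25.9 mM = 0.0259 M.

0.0259 M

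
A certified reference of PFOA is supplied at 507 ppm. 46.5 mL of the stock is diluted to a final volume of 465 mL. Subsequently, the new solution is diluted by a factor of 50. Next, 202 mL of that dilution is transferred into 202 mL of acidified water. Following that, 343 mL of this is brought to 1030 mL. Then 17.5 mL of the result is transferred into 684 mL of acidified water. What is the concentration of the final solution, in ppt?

Overall dilution factor = 10 × 50 × 2 × 3.003 × 40.09 = 1.20 × 10⁵.
507 ppm / 1.20 × 10⁵ = 4.21 × 10⁻³ ppm = 4210 ppt.

4210 ppt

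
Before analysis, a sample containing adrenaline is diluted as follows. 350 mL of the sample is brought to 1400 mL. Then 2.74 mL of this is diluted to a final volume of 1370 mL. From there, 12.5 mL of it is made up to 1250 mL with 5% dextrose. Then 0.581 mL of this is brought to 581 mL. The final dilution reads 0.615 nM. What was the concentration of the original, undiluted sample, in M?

Overall dilution factor = 4 × 500 × 100 × 1000 = 2.00 × 10⁸.
Original = 0.615 nM × 2.00 × 10⁸ = 1.23 × 10⁸ nM = 0.123 M.

0.123 M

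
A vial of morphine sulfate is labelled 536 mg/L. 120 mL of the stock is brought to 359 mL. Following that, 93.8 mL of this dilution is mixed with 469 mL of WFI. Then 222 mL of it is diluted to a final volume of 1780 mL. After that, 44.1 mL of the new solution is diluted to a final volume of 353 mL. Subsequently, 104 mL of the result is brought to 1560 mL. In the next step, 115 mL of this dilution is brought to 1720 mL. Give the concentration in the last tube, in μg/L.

Overall dilution factor = 2.992 × 6 × 8.018 × 8.005 × 15 × 14.96 = 2.58 × 10⁵.
536 mg/L / 2.58 × 10⁵ = 2.07 × 10⁻³ mg/L = 2.07 μg/L.

2.07 μg/L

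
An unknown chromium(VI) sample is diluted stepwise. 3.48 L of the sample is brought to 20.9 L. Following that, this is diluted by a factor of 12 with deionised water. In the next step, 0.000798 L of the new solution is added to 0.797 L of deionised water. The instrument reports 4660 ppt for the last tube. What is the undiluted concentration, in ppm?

Overall dilution factor = 6.006 × 12 × 999.7 = 7.21 × 10⁴.
Original = 4660 ppt × 7.21 × 10⁴ = 3.36 × 10⁸ ppt = 336 ppm.

336 ppm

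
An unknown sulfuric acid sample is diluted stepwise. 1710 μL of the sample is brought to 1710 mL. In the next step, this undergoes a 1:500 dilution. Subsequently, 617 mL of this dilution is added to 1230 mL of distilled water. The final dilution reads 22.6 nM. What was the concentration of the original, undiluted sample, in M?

0.0338 M

Overall dilution factor = 1000 × 500 × 2.994 = 1.50 × 10⁶.
Original = 22.6 nM × 1.50 × 10⁶ = 3.38 × 10⁷ nM = 0.0338 M.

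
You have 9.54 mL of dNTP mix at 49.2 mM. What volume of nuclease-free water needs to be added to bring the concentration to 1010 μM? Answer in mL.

1010 μM = 1.01 mM.
V₂ = C₁V₁/C₂ = 49.2 × 9.54 / 1.01 = 465 mL.
Diluent to add = V₂ − V₁ = 465 − 9.54 = 455 mL.

455 mL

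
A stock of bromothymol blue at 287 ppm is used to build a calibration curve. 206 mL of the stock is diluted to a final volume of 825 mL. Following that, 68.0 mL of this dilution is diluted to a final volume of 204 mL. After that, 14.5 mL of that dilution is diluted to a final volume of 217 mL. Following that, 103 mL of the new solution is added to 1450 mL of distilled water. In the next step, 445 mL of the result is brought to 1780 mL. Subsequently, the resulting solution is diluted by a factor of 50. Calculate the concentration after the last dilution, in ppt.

Overall dilution factor = 4.005 × 3 × 14.97 × 15.08 × 4 × 50 = 5.42 × 10⁵.
287 ppm / 5.42 × 10⁵ = 5.29 × 10⁻⁴ ppm = 529 ppt.

529 ppt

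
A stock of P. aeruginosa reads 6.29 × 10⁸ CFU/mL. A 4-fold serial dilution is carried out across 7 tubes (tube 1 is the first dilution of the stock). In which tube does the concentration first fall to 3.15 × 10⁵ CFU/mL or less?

Tube n has concentration 6.29 × 10⁸ CFU/mL / 4ⁿ.
Need 4ⁿ ≥ 6.29 × 10⁸ CFU/mL / 3.15 × 10⁵ CFU/mL = 1997, so n ≥ 5.48.
First such tube: n = 6.

tube 6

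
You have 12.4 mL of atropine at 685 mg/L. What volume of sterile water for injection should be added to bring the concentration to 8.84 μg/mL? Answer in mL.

8.84 μg/mL = 8.84 mg/L.
V₂ = C₁V₁/C₂ = 685 × 12.4 / 8.84 = 961 mL.
Diluent to add = V₂ − V₁ = 961 − 12.4 = 948 mL.

948 mL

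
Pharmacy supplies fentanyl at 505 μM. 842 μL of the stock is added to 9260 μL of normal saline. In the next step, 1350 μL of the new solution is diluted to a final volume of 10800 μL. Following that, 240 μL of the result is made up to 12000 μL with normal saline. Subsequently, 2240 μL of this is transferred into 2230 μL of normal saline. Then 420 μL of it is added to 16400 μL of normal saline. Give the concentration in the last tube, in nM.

1.32 nM

Overall dilution factor = 12.00 × 8 × 50 × 1.996 × 40.05 = 3.84 × 10⁵.
505 μM / 3.84 × 10⁵ = 1.32 × 10⁻³ μM = 1.32 nM.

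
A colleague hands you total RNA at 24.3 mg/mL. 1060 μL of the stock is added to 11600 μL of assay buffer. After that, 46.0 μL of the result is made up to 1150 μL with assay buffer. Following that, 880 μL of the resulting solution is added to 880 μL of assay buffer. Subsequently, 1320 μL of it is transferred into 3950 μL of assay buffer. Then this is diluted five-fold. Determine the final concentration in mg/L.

2.04 mg/L

Overall dilution factor = 11.94 × 25 × 2 × 3.992 × 5 = 1.19 × 10⁴.
24.3 mg/mL / 1.19 × 10⁴ = 2.04 × 10⁻³ mg/mL = 2.04 mg/L.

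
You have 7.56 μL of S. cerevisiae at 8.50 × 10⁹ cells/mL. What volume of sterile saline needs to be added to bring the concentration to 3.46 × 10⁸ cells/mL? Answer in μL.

V₂ = C₁V₁/C₂ = 8.50 × 10⁹ × 7.56 / 3.46 × 10⁸ = 186 μL.
Diluent to add = V₂ − V₁ = 186 − 7.56 = 178 μL.

178 μL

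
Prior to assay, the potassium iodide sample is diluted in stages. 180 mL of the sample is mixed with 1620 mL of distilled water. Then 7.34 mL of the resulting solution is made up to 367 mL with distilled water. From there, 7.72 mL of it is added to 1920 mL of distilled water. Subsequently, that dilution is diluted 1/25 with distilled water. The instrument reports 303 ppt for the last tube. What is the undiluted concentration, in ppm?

Overall dilution factor = 10 × 50 × 249.7 × 25 = 3.12 × 10⁶.
Original = 303 ppt × 3.12 × 10⁶ = 9.46 × 10⁸ ppt = 946 ppm.

946 ppm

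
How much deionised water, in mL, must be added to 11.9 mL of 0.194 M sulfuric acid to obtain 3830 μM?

591 mL

3830 μM = 3.83 × 10⁻³ M.
V₂ = C₁V₁/C₂ = 0.194 × 11.9 / 3.83 × 10⁻³ = 603 mL.
Diluent to add = V₂ − V₁ = 603 − 11.9 = 591 mL.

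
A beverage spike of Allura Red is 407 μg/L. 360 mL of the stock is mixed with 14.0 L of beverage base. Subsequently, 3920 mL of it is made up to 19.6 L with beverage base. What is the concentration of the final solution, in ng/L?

Overall dilution factor = 39.89 × 5 = 199.
407 μg/L / 199 = 2.04 μg/L = 2040 ng/L.

2040 ng/L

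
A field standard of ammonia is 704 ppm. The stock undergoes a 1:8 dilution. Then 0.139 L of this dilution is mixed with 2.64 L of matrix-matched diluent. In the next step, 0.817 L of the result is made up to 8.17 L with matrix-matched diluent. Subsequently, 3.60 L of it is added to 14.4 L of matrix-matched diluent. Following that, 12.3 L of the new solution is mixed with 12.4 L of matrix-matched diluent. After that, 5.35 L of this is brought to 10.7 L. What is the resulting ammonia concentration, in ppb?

Overall dilution factor = 8 × 19.99 × 10 × 5 × 2.008 × 2 = 3.21 × 10⁴.
704 ppm / 3.21 × 10⁴ = 0.0219 ppm = 21.9 ppb.

21.9 ppb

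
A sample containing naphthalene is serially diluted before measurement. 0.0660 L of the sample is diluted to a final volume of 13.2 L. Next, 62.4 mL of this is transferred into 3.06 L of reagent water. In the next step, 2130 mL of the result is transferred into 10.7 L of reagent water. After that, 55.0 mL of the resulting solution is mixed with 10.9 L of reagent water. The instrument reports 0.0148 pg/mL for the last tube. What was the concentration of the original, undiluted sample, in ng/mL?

Overall dilution factor = 200 × 50.04 × 6.023 × 199.2 = 1.20 × 10⁷.
Original = 0.0148 pg/mL × 1.20 × 10⁷ = 1.78 × 10⁵ pg/mL = 178 ng/mL.

178 ng/mL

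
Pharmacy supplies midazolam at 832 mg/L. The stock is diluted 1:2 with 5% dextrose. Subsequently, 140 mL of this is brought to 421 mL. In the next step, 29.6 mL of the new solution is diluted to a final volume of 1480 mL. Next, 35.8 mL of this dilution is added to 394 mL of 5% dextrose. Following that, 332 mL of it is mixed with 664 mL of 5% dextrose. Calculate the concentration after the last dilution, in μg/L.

76.8 μg/L

Overall dilution factor = 2 × 3.007 × 50 × 12.01 × 3 = 1.08 × 10⁴.
832 mg/L / 1.08 × 10⁴ = 0.0768 mg/L = 76.8 μg/L.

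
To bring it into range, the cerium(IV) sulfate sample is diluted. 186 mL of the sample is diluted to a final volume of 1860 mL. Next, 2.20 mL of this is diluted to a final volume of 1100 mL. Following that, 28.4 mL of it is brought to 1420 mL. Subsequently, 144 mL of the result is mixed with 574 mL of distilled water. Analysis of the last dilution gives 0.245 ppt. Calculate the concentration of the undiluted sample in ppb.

305 ppb

Overall dilution factor = 10 × 500 × 50 × 4.986 = 1.25 × 10⁶.
Original = 0.245 ppt × 1.25 × 10⁶ = 3.05 × 10⁵ ppt = 305 ppb.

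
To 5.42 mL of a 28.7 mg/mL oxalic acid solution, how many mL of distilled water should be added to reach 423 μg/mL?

423 μg/mL = 0.423 mg/mL.
V₂ = C₁V₁/C₂ = 28.7 × 5.42 / 0.423 = 368 mL.
Diluent to add = V₂ − V₁ = 368 − 5.42 = 362 mL.

362 mL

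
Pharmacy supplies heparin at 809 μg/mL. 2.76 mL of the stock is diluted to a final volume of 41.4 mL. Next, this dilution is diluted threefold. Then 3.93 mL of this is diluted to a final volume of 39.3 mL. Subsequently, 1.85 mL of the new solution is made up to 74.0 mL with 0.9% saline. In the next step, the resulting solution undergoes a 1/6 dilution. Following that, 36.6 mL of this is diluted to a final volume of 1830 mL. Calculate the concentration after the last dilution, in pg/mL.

Overall dilution factor = 15 × 3 × 10 × 40 × 6 × 50 = 5.40 × 10⁶.
809 μg/mL / 5.40 × 10⁶ = 1.50 × 10⁻⁴ μg/mL = 150 pg/mL.

150 pg/mL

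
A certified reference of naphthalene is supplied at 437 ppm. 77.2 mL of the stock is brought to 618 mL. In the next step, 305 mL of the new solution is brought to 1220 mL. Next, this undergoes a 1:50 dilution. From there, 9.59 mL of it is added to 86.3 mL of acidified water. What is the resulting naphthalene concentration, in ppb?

27.3 ppb

Overall dilution factor = 8.005 × 4 × 50 × 9.999 = 1.60 × 10⁴.
437 ppm / 1.60 × 10⁴ = 0.0273 ppm = 27.3 ppb.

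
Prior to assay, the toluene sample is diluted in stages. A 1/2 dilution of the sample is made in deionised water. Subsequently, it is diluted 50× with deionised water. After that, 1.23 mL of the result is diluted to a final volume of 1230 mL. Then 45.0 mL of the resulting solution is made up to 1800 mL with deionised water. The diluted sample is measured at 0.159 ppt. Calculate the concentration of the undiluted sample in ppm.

Overall dilution factor = 2 × 50 × 1000 × 40 = 4.00 × 10⁶.
Original = 0.159 ppt × 4.00 × 10⁶ = 6.36 × 10⁵ ppt = 0.636 ppm.

0.636 ppm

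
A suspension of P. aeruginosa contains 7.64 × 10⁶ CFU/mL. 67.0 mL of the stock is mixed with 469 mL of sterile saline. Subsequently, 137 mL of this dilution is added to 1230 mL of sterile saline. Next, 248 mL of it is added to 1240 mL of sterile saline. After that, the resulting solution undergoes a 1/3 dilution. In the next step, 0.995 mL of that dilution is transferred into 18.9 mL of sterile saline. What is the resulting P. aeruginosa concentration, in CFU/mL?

Overall dilution factor = 8 × 9.978 × 6 × 3 × 19.99 = 2.87 × 10⁴.
7.64 × 10⁶ CFU/mL / 2.87 × 10⁴ = 266 CFU/mL.

266 CFU/mL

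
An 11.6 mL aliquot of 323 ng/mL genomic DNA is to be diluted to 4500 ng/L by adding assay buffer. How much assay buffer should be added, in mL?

4500 ng/L = 4.50 ng/mL.
V₂ = C₁V₁/C₂ = 323 × 11.6 / 4.50 = 833 mL.
Diluent to add = V₂ − V₁ = 833 − 11.6 = 821 mL.

821 mL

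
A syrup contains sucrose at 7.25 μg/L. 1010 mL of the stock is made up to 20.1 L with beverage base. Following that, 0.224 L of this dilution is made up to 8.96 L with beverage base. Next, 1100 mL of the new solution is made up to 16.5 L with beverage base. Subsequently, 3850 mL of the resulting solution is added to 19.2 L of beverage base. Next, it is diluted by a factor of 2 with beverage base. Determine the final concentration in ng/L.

0.0507 ng/L

Overall dilution factor = 19.90 × 40 × 15 × 5.987 × 2 = 1.43 × 10⁵.
7.25 μg/L / 1.43 × 10⁵ = 5.07 × 10⁻⁵ μg/L = 0.0507 ng/L.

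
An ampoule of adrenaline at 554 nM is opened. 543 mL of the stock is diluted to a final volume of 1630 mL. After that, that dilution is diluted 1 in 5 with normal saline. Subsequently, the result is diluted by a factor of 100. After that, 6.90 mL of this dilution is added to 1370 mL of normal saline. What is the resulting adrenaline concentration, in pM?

1.85 pM

Overall dilution factor = 3.002 × 5 × 100 × 199.6 = 3.00 × 10⁵.
554 nM / 3.00 × 10⁵ = 1.85 × 10⁻³ nM = 1.85 pM.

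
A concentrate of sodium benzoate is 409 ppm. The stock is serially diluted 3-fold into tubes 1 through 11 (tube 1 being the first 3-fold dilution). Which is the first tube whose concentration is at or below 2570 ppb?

Tube n has concentration 409 ppm / 3ⁿ.
Need 3ⁿ ≥ 409 ppm / 2570 ppb = 159, so n ≥ 4.61.
First such tube: n = 5.

tube 5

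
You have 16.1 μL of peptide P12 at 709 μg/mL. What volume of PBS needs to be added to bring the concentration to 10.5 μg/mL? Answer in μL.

1070 μL

V₂ = C₁V₁/C₂ = 709 × 16.1 / 10.5 = 1087 μL.
Diluent to add = V₂ − V₁ = 1087 − 16.1 = 1070 μL.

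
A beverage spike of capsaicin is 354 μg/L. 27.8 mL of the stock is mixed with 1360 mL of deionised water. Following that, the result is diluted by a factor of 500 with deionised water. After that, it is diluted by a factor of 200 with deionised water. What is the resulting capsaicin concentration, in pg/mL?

Overall dilution factor = 49.92 × 500 × 200 = 4.99 × 10⁶.
354 μg/L / 4.99 × 10⁶ = 7.09 × 10⁻⁵ μg/L = 0.0709 pg/mL.

0.0709 pg/mL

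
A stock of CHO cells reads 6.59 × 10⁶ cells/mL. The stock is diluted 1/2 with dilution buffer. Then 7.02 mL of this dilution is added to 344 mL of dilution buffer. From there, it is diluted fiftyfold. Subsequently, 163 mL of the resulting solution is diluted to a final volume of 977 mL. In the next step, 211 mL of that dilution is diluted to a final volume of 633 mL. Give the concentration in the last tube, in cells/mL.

73.3 cells/mL

Overall dilution factor = 2 × 50.00 × 50 × 5.994 × 3 = 8.99 × 10⁴.
6.59 × 10⁶ cells/mL / 8.99 × 10⁴ = 73.3 cells/mL.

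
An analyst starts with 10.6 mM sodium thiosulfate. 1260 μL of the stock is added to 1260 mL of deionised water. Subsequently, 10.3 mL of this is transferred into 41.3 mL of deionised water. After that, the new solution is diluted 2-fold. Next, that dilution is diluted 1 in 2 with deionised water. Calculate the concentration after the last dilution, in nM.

528 nM

Overall dilution factor = 1001 × 5.010 × 2 × 2 = 2.01 × 10⁴.
10.6 mM / 2.01 × 10⁴ = 5.28 × 10⁻⁴ mM = 528 nM.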